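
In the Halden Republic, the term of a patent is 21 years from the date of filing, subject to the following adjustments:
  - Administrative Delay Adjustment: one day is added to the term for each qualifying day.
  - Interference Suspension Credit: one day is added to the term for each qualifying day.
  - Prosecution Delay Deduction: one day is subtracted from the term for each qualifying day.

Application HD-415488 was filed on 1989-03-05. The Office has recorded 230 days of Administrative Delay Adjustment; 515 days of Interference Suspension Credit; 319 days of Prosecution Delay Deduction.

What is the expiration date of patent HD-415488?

2011-05-05

Base term: filing date + 21 years → 5 March 2010.
Administrative Delay Adjustment: +230 days → 21 October 2010.
Interference Suspension Credit: +515 days → 19 March 2012.
Prosecution Delay Deduction: −319 days → 5 May 2011.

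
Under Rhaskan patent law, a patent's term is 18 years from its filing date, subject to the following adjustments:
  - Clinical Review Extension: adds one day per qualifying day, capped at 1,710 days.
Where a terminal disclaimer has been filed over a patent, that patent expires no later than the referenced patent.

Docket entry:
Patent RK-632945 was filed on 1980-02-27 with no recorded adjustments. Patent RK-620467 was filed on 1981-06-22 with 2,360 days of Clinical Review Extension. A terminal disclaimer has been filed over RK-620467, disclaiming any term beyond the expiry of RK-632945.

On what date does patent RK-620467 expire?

February 27, 1998

Natural term of RK-620467:
  Base: filing + 18 years → 22 June 1999.
  Clinical Review Extension: 2360 days claimed exceeds the 1710-day cap, so +1710 days → 26 February 2004.
Expiry of referenced patent RK-632945:
  Base: filing + 18 years → 27 February 1998.
Terminal disclaimer: RK-620467 expires on the earlier of 26 February 2004 and 27 February 1998.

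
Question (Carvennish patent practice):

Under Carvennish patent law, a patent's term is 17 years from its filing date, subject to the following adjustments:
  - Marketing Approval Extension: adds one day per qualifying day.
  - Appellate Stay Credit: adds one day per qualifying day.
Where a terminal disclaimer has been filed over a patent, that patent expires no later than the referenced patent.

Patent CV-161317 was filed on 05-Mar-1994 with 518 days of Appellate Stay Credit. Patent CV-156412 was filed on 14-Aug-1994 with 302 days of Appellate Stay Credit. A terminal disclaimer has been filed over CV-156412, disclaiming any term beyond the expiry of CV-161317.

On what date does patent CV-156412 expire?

Natural term of CV-156412:
  Base: filing + 17 years → 14 August 2011.
  Appellate Stay Credit: +302 days → 11 June 2012.
Expiry of referenced patent CV-161317:
  Base: filing + 17 years → 5 March 2011.
  Appellate Stay Credit: +518 days → 4 August 2012.
Terminal disclaimer: CV-156412 expires on the earlier of 11 June 2012 and 4 August 2012.

June 11, 2012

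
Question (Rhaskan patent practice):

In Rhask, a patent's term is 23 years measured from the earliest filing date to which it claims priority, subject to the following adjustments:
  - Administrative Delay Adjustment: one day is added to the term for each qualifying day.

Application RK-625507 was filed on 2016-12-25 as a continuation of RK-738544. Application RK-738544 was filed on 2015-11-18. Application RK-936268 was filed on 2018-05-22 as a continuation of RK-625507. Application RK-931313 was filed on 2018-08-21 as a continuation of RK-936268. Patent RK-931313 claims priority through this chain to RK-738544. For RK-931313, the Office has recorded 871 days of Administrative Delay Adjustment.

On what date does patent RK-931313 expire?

Earliest priority filing: 18 November 2015.
Base term: 18 November 2015 + 23 years → 18 November 2038.
Administrative Delay Adjustment: +871 days → 7 April 2041.

2041-04-07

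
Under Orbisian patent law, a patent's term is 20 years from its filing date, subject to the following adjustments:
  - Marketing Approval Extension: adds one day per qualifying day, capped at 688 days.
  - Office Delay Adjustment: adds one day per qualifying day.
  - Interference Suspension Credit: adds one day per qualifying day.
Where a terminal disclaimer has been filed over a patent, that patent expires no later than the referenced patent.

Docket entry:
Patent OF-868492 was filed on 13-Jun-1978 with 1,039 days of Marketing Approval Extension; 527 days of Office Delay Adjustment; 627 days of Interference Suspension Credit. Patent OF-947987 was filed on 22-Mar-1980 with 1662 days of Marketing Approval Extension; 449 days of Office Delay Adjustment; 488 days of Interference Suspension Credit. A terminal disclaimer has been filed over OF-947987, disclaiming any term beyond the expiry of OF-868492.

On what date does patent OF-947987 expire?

Natural term of OF-947987:
  Base: filing + 20 years → 22 March 2000.
  Marketing Approval Extension: 1662 days claimed exceeds the 688-day cap, so +688 days → 8 February 2002.
  Office Delay Adjustment: +449 days → 3 May 2003.
  Interference Suspension Credit: +488 days → 2 September 2004.
Expiry of referenced patent OF-868492:
  Base: filing + 20 years → 13 June 1998.
  Marketing Approval Extension: 1039 days claimed exceeds the 688-day cap, so +688 days → 1 May 2000.
  Office Delay Adjustment: +527 days → 10 October 2001.
  Interference Suspension Credit: +627 days → 29 June 2003.
Terminal disclaimer: OF-947987 expires on the earlier of 2 September 2004 and 29 June 2003.

2003-06-29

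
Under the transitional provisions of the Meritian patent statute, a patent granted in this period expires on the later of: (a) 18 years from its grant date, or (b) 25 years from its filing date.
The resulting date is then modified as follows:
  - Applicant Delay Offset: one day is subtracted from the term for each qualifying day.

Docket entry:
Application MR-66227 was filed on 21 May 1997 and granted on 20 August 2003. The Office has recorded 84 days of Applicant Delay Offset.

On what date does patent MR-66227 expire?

2022-02-26

(a) grant + 18 years → 20 August 2021.
(b) filing + 25 years → 21 May 2022.
Later of the two: 21 May 2022.
Applicant Delay Offset: −84 days → 26 February 2022.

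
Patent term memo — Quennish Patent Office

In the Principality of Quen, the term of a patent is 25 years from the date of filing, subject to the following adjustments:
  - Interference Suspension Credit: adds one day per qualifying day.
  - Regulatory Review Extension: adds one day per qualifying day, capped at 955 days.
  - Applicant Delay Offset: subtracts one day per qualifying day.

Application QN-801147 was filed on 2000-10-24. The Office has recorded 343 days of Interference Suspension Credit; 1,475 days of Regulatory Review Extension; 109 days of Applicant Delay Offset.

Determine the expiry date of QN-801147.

2029-01-25

Base term: filing date + 25 years → 24 October 2025.
Interference Suspension Credit: +343 days → 2 October 2026.
Regulatory Review Extension: 1475 days claimed exceeds the 955-day cap, so +955 days → 14 May 2029.
Applicant Delay Offset: −109 days → 25 January 2029.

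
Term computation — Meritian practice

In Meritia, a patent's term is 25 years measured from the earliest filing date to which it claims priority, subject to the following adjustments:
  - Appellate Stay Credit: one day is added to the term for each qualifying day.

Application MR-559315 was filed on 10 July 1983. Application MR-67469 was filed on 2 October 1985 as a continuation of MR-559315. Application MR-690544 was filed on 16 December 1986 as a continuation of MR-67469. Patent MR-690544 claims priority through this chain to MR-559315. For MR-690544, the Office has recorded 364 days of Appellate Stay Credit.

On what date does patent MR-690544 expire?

July 9, 2009

Earliest priority filing: 10 July 1983.
Base term: 10 July 1983 + 25 years → 10 July 2008.
Appellate Stay Credit: +364 days → 9 July 2009.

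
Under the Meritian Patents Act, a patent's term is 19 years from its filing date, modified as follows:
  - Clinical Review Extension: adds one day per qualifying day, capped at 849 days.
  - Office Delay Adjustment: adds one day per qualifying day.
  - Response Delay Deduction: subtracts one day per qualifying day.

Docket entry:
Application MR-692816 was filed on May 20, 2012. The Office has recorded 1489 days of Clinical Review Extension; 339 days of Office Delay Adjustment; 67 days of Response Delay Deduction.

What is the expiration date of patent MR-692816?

2034-06-14

Base term: filing date + 19 years → 20 May 2031.
Clinical Review Extension: 1489 days claimed exceeds the 849-day cap, so +849 days → 15 September 2033.
Office Delay Adjustment: +339 days → 20 August 2034.
Response Delay Deduction: −67 days → 14 June 2034.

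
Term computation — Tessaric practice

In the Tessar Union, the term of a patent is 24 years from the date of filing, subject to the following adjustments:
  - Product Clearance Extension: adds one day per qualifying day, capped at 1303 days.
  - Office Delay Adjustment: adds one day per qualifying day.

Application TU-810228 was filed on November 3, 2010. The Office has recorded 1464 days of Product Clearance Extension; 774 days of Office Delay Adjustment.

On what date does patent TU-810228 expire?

2040-07-11

Base term: filing date + 24 years → 3 November 2034.
Product Clearance Extension: 1464 days claimed exceeds the 1303-day cap, so +1303 days → 29 May 2038.
Office Delay Adjustment: +774 days → 11 July 2040.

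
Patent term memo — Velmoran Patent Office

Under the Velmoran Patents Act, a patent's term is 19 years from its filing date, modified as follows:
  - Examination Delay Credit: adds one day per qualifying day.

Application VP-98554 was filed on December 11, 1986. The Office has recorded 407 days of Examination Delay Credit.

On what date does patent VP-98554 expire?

2007-01-22

Base term: filing date + 19 years → 11 December 2005.
Examination Delay Credit: +407 days → 22 January 2007.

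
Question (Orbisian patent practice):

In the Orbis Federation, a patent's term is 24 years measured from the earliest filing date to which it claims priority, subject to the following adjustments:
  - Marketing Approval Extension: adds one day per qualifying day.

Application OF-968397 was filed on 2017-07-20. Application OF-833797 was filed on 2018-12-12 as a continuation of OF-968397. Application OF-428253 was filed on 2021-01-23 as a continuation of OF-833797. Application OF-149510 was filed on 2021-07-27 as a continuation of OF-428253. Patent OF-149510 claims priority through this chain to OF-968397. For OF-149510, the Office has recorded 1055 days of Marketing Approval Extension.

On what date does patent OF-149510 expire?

Earliest priority filing: 20 July 2017.
Base term: 20 July 2017 + 24 years → 20 July 2041.
Marketing Approval Extension: +1055 days → 9 June 2044.

June 9, 2044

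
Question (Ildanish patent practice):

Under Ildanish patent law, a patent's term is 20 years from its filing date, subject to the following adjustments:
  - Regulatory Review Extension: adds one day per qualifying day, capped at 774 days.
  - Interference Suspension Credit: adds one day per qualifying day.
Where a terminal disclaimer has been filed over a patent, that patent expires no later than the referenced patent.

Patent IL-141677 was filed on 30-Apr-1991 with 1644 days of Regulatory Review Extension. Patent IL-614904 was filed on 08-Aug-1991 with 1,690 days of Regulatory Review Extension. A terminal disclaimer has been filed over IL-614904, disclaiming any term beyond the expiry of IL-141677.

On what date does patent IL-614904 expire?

Natural term of IL-614904:
  Base: filing + 20 years → 8 August 2011.
  Regulatory Review Extension: 1690 days claimed exceeds the 774-day cap, so +774 days → 20 September 2013.
Expiry of referenced patent IL-141677:
  Base: filing + 20 years → 30 April 2011.
  Regulatory Review Extension: 1644 days claimed exceeds the 774-day cap, so +774 days → 12 June 2013.
Terminal disclaimer: IL-614904 expires on the earlier of 20 September 2013 and 12 June 2013.

2013-06-12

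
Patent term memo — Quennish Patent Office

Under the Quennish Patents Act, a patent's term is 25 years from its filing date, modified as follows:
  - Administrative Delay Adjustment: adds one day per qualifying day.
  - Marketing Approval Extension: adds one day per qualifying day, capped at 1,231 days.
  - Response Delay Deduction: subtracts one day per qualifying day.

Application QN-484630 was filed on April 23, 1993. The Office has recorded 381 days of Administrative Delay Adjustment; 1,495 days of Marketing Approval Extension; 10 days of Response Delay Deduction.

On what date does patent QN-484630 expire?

2022-09-11

Base term: filing date + 25 years → 23 April 2018.
Administrative Delay Adjustment: +381 days → 9 May 2019.
Marketing Approval Extension: 1495 days claimed exceeds the 1231-day cap, so +1231 days → 21 September 2022.
Response Delay Deduction: −10 days → 11 September 2022.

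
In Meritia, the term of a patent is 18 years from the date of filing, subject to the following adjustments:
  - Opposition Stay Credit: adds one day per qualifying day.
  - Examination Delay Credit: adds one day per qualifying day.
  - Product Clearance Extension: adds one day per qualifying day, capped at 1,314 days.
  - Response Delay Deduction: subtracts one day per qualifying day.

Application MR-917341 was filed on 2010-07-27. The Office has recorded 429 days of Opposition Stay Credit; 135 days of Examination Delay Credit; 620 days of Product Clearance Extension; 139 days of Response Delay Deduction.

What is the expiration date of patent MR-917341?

June 7, 2031

Base term: filing date + 18 years → 27 July 2028.
Opposition Stay Credit: +429 days → 29 September 2029.
Examination Delay Credit: +135 days → 11 February 2030.
Product Clearance Extension: 620 days (within the 1314-day cap) → +620 days → 24 October 2031.
Response Delay Deduction: −139 days → 7 June 2031.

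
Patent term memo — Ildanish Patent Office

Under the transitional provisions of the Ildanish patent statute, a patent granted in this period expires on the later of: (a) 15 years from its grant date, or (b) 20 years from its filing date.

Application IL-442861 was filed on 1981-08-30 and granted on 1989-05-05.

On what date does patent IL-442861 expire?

(a) grant + 15 years → 5 May 2004.
(b) filing + 20 years → 30 August 2001.
Later of the two: 5 May 2004.

May 5, 2004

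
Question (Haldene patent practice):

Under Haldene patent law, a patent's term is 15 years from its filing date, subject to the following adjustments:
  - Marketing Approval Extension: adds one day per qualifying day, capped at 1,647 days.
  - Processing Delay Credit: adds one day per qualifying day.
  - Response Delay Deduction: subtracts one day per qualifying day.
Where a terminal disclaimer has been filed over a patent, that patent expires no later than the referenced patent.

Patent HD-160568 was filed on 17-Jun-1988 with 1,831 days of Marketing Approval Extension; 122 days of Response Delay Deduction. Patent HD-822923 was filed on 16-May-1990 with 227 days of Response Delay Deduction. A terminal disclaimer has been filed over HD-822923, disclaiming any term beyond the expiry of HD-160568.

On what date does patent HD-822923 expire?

2004-10-01

Natural term of HD-822923:
  Base: filing + 15 years → 16 May 2005.
  Response Delay Deduction: −227 days → 1 October 2004.
Expiry of referenced patent HD-160568:
  Base: filing + 15 years → 17 June 2003.
  Marketing Approval Extension: 1831 days claimed exceeds the 1647-day cap, so +1647 days → 20 December 2007.
  Response Delay Deduction: −122 days → 20 August 2007.
Terminal disclaimer: HD-822923 expires on the earlier of 1 October 2004 and 20 August 2007.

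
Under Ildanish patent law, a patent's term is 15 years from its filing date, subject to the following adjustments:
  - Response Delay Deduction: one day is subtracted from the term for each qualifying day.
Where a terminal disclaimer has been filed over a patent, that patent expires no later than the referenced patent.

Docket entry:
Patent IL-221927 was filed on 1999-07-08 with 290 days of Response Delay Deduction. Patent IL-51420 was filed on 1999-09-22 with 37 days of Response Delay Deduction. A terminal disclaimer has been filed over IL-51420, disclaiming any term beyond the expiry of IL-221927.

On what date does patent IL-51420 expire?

September 21, 2013

Natural term of IL-51420:
  Base: filing + 15 years → 22 September 2014.
  Response Delay Deduction: −37 days → 16 August 2014.
Expiry of referenced patent IL-221927:
  Base: filing + 15 years → 8 July 2014.
  Response Delay Deduction: −290 days → 21 September 2013.
Terminal disclaimer: IL-51420 expires on the earlier of 16 August 2014 and 21 September 2013.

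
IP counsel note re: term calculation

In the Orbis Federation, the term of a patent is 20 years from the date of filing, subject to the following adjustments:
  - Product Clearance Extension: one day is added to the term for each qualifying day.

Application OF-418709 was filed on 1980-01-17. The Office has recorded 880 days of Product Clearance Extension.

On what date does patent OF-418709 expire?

June 15, 2002

Base term: filing date + 20 years → 17 January 2000.
Product Clearance Extension: +880 days → 15 June 2002.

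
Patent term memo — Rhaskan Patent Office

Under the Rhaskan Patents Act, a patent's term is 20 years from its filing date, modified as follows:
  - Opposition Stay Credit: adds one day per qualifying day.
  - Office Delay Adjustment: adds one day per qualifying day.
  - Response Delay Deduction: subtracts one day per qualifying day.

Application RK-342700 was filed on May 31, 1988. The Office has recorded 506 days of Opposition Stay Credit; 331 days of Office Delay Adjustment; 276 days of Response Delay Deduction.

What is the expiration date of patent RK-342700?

Base term: filing date + 20 years → 31 May 2008.
Opposition Stay Credit: +506 days → 19 October 2009.
Office Delay Adjustment: +331 days → 15 September 2010.
Response Delay Deduction: −276 days → 13 December 2009.

December 13, 2009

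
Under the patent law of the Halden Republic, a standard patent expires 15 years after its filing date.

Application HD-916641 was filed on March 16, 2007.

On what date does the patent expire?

March 16, 2022

Filing date + 15 years → 16 March 2022.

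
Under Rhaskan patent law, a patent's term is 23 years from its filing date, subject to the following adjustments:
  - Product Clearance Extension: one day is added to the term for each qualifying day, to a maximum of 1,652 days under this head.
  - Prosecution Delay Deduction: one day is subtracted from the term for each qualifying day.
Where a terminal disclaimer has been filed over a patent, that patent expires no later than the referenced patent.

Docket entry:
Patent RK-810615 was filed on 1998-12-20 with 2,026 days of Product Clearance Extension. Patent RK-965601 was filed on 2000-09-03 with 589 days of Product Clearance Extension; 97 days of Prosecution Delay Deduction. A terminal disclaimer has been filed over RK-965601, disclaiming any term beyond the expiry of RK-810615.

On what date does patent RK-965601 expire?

Natural term of RK-965601:
  Base: filing + 23 years → 3 September 2023.
  Product Clearance Extension: 589 days (within the 1652-day cap) → +589 days → 14 April 2025.
  Prosecution Delay Deduction: −97 days → 7 January 2025.
Expiry of referenced patent RK-810615:
  Base: filing + 23 years → 20 December 2021.
  Product Clearance Extension: 2026 days claimed exceeds the 1652-day cap, so +1652 days → 29 June 2026.
Terminal disclaimer: RK-965601 expires on the earlier of 7 January 2025 and 29 June 2026.

January 7, 2025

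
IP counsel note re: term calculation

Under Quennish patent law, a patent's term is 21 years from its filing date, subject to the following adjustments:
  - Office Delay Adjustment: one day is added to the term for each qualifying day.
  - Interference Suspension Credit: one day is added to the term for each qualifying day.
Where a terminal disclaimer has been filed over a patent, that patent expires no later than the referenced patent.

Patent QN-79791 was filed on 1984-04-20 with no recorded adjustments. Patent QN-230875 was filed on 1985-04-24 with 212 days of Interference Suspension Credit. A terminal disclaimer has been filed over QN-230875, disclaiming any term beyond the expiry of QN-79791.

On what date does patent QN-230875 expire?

2005-04-20

Natural term of QN-230875:
  Base: filing + 21 years → 24 April 2006.
  Interference Suspension Credit: +212 days → 22 November 2006.
Expiry of referenced patent QN-79791:
  Base: filing + 21 years → 20 April 2005.
Terminal disclaimer: QN-230875 expires on the earlier of 22 November 2006 and 20 April 2005.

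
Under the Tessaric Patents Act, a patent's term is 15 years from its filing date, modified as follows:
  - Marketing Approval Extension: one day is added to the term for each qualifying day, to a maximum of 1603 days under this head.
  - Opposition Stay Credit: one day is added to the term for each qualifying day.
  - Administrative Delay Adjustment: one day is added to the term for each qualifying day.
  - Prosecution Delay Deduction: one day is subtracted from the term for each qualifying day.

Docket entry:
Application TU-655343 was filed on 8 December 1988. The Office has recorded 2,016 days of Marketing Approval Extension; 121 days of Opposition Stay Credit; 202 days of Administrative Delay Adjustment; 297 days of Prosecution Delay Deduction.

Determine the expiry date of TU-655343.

May 24, 2008

Base term: filing date + 15 years → 8 December 2003.
Marketing Approval Extension: 2016 days claimed exceeds the 1603-day cap, so +1603 days → 28 April 2008.
Opposition Stay Credit: +121 days → 27 August 2008.
Administrative Delay Adjustment: +202 days → 17 March 2009.
Prosecution Delay Deduction: −297 days → 24 May 2008.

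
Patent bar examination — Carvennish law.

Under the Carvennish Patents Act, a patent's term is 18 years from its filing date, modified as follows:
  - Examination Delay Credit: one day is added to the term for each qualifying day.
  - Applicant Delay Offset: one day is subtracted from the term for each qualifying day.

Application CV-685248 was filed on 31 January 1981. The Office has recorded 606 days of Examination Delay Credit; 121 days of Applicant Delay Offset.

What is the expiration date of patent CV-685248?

Base term: filing date + 18 years → 31 January 1999.
Examination Delay Credit: +606 days → 28 September 2000.
Applicant Delay Offset: −121 days → 30 May 2000.

2000-05-30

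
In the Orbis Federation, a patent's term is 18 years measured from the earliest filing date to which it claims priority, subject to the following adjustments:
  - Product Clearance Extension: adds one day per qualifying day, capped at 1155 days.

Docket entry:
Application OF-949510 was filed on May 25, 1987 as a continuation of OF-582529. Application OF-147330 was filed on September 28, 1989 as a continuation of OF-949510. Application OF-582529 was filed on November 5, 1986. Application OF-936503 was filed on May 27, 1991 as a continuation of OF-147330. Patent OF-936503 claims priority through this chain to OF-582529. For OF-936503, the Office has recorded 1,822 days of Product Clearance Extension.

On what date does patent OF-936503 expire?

Earliest priority filing: 5 November 1986.
Base term: 5 November 1986 + 18 years → 5 November 2004.
Product Clearance Extension: 1822 days claimed exceeds the 1155-day cap, so +1155 days → 4 January 2008.

2008-01-04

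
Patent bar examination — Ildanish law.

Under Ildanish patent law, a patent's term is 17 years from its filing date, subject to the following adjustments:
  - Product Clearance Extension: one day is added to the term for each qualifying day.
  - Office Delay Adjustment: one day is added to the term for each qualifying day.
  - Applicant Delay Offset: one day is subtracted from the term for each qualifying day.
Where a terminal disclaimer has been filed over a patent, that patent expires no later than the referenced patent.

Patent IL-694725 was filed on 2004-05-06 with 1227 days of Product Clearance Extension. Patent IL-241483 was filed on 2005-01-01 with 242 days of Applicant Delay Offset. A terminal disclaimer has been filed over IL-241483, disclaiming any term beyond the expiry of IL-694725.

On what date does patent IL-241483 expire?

May 4, 2021

Natural term of IL-241483:
  Base: filing + 17 years → 1 January 2022.
  Applicant Delay Offset: −242 days → 4 May 2021.
Expiry of referenced patent IL-694725:
  Base: filing + 17 years → 6 May 2021.
  Product Clearance Extension: +1227 days → 14 September 2024.
Terminal disclaimer: IL-241483 expires on the earlier of 4 May 2021 and 14 September 2024.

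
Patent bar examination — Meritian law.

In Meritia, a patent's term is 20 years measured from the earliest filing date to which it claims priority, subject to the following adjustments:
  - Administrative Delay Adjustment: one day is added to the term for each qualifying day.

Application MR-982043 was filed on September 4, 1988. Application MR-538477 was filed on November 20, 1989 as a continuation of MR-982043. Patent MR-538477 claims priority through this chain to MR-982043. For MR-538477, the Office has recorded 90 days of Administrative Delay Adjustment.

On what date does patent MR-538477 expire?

Earliest priority filing: 4 September 1988.
Base term: 4 September 1988 + 20 years → 4 September 2008.
Administrative Delay Adjustment: +90 days → 3 December 2008.

2008-12-03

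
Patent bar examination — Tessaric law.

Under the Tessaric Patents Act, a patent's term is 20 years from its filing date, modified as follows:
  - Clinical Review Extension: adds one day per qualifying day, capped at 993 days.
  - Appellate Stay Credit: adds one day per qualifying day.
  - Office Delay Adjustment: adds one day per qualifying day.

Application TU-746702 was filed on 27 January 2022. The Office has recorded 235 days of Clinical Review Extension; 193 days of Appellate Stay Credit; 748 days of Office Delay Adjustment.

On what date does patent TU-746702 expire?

2045-04-17

Base term: filing date + 20 years → 27 January 2042.
Clinical Review Extension: 235 days (within the 993-day cap) → +235 days → 19 September 2042.
Appellate Stay Credit: +193 days → 31 March 2043.
Office Delay Adjustment: +748 days → 17 April 2045.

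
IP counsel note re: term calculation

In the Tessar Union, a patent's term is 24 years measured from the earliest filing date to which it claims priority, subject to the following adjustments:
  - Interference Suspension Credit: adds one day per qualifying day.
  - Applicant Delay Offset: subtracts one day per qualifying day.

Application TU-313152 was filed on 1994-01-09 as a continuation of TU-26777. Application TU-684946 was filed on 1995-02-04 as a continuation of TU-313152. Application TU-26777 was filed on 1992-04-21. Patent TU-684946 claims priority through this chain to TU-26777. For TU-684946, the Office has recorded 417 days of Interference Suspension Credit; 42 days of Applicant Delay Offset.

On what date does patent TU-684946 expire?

May 1, 2017

Earliest priority filing: 21 April 1992.
Base term: 21 April 1992 + 24 years → 21 April 2016.
Interference Suspension Credit: +417 days → 12 June 2017.
Applicant Delay Offset: −42 days → 1 May 2017.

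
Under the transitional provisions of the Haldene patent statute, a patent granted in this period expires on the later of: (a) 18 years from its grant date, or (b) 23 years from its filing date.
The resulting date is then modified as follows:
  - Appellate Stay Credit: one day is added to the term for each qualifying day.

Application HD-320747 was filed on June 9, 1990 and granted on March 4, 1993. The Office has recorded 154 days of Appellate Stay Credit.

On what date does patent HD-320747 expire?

(a) grant + 18 years → 4 March 2011.
(b) filing + 23 years → 9 June 2013.
Later of the two: 9 June 2013.
Appellate Stay Credit: +154 days → 10 November 2013.

November 10, 2013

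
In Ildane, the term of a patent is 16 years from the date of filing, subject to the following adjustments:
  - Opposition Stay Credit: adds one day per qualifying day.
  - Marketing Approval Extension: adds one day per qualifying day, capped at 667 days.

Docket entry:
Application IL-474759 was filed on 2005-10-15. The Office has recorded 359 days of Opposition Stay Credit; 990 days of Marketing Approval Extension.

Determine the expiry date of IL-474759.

Base term: filing date + 16 years → 15 October 2021.
Opposition Stay Credit: +359 days → 9 October 2022.
Marketing Approval Extension: 990 days claimed exceeds the 667-day cap, so +667 days → 6 August 2024.

2024-08-06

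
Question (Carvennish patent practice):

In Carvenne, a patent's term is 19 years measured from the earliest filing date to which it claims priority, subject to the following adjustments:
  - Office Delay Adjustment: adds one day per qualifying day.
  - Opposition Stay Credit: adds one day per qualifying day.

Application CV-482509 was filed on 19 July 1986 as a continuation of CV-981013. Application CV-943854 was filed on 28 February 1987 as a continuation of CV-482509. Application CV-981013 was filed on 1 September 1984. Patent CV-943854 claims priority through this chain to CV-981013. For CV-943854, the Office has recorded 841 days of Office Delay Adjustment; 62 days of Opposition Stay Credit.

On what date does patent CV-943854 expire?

Earliest priority filing: 1 September 1984.
Base term: 1 September 1984 + 19 years → 1 September 2003.
Office Delay Adjustment: +841 days → 20 December 2005.
Opposition Stay Credit: +62 days → 20 February 2006.

February 20, 2006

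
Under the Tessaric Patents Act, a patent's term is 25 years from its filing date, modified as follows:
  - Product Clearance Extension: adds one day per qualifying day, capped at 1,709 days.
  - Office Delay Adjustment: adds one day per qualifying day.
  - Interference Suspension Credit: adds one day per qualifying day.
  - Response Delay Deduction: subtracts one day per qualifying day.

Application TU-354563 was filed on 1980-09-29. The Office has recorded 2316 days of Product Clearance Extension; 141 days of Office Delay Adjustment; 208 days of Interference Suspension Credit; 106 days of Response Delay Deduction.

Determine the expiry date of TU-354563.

Base term: filing date + 25 years → 29 September 2005.
Product Clearance Extension: 2316 days claimed exceeds the 1709-day cap, so +1709 days → 4 June 2010.
Office Delay Adjustment: +141 days → 23 October 2010.
Interference Suspension Credit: +208 days → 19 May 2011.
Response Delay Deduction: −106 days → 2 February 2011.

2011-02-02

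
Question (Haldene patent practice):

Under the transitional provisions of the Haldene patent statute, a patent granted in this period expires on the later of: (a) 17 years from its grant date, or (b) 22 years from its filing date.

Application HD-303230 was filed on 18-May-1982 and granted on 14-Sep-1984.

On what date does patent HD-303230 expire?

May 18, 2004

(a) grant + 17 years → 14 September 2001.
(b) filing + 22 years → 18 May 2004.
Later of the two: 18 May 2004.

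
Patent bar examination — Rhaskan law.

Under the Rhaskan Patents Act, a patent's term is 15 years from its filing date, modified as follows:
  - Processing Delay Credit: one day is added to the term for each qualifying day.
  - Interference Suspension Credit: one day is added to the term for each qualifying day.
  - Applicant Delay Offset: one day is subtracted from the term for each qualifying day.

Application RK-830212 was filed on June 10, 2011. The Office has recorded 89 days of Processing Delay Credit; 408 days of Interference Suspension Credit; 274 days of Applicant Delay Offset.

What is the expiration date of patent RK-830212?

January 19, 2027

Base term: filing date + 15 years → 10 June 2026.
Processing Delay Credit: +89 days → 7 September 2026.
Interference Suspension Credit: +408 days → 20 October 2027.
Applicant Delay Offset: −274 days → 19 January 2027.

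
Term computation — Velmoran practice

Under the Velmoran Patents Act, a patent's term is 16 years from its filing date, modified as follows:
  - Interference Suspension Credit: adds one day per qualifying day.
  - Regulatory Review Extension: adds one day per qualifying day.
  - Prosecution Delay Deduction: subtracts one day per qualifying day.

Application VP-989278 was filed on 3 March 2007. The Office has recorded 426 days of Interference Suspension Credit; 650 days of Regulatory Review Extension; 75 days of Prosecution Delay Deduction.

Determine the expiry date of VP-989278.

Base term: filing date + 16 years → 3 March 2023.
Interference Suspension Credit: +426 days → 2 May 2024.
Regulatory Review Extension: +650 days → 11 February 2026.
Prosecution Delay Deduction: −75 days → 28 November 2025.

November 28, 2025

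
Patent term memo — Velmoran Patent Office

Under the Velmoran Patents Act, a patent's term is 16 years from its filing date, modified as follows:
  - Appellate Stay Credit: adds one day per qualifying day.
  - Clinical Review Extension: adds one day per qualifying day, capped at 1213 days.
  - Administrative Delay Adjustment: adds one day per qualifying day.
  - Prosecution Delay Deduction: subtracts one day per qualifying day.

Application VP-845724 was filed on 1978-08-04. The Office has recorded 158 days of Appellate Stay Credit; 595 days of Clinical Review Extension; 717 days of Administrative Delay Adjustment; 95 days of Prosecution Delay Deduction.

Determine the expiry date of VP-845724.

May 10, 1998

Base term: filing date + 16 years → 4 August 1994.
Appellate Stay Credit: +158 days → 9 January 1995.
Clinical Review Extension: 595 days (within the 1213-day cap) → +595 days → 26 August 1996.
Administrative Delay Adjustment: +717 days → 13 August 1998.
Prosecution Delay Deduction: −95 days → 10 May 1998.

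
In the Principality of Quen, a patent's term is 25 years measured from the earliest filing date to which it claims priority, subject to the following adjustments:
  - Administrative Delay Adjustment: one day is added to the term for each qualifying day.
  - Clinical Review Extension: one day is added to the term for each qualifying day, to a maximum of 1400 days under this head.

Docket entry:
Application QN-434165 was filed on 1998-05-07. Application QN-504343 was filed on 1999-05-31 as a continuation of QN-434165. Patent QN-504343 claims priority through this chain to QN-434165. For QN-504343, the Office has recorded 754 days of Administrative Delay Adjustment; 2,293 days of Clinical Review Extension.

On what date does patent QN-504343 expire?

Earliest priority filing: 7 May 1998.
Base term: 7 May 1998 + 25 years → 7 May 2023.
Administrative Delay Adjustment: +754 days → 30 May 2025.
Clinical Review Extension: 2293 days claimed exceeds the 1400-day cap, so +1400 days → 30 March 2029.

March 30, 2029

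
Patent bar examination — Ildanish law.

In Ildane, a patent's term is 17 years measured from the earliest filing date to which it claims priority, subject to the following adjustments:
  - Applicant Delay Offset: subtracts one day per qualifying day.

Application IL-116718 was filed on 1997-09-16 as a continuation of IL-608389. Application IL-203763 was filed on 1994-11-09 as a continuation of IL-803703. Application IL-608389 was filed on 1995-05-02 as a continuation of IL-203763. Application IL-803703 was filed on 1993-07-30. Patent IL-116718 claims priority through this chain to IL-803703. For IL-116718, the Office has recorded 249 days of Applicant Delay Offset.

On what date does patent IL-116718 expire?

Earliest priority filing: 30 July 1993.
Base term: 30 July 1993 + 17 years → 30 July 2010.
Applicant Delay Offset: −249 days → 23 November 2009.

November 23, 2009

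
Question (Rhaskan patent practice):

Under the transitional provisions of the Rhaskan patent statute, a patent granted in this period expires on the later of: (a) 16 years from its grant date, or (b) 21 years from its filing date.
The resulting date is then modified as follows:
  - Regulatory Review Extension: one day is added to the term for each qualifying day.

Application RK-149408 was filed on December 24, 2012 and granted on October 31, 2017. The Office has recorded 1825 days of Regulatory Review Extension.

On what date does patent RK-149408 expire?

2038-12-23

(a) grant + 16 years → 31 October 2033.
(b) filing + 21 years → 24 December 2033.
Later of the two: 24 December 2033.
Regulatory Review Extension: +1825 days → 23 December 2038.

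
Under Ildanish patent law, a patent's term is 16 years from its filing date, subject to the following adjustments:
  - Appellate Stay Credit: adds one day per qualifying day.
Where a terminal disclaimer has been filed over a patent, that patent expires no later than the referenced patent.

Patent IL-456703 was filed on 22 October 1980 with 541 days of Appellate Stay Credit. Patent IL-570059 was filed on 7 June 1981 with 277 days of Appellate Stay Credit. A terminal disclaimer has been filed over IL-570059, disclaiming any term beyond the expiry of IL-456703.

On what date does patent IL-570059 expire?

Natural term of IL-570059:
  Base: filing + 16 years → 7 June 1997.
  Appellate Stay Credit: +277 days → 11 March 1998.
Expiry of referenced patent IL-456703:
  Base: filing + 16 years → 22 October 1996.
  Appellate Stay Credit: +541 days → 16 April 1998.
Terminal disclaimer: IL-570059 expires on the earlier of 11 March 1998 and 16 April 1998.

1998-03-11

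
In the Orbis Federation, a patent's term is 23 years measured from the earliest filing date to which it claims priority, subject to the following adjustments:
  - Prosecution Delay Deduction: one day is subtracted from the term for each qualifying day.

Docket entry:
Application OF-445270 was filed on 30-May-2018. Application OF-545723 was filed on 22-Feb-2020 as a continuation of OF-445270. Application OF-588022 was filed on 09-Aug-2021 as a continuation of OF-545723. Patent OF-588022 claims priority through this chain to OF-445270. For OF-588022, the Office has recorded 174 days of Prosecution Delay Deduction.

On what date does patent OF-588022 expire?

2040-12-07

Earliest priority filing: 30 May 2018.
Base term: 30 May 2018 + 23 years → 30 May 2041.
Prosecution Delay Deduction: −174 days → 7 December 2040.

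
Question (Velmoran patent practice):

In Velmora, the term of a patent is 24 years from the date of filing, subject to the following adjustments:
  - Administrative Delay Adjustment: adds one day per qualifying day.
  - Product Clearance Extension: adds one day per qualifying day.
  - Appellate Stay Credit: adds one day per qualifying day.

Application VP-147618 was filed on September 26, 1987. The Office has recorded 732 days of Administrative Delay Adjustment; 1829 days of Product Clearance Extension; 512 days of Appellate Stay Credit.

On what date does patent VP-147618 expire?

Base term: filing date + 24 years → 26 September 2011.
Administrative Delay Adjustment: +732 days → 27 September 2013.
Product Clearance Extension: +1829 days → 30 September 2018.
Appellate Stay Credit: +512 days → 24 February 2020.

2020-02-24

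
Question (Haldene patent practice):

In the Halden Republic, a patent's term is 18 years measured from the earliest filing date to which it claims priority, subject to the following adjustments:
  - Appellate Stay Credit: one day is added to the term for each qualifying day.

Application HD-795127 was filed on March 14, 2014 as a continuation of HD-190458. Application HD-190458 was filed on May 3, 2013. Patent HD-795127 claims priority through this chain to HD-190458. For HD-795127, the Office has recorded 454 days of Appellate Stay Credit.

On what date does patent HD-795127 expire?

Earliest priority filing: 3 May 2013.
Base term: 3 May 2013 + 18 years → 3 May 2031.
Appellate Stay Credit: +454 days → 30 July 2032.

July 30, 2032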